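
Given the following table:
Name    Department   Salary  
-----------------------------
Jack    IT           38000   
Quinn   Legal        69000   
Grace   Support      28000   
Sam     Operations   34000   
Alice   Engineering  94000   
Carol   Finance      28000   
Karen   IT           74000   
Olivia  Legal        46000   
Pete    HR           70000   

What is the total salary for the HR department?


HR department members:
  Pete: 70000
Total = 70000 = 70000

ANSWER: 70000


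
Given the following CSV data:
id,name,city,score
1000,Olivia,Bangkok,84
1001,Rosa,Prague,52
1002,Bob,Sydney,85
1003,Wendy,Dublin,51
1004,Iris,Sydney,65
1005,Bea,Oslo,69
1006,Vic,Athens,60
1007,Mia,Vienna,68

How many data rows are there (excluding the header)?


Counting rows (excluding header):
Header: id,name,city,score
Data rows: 8

ANSWER: 8


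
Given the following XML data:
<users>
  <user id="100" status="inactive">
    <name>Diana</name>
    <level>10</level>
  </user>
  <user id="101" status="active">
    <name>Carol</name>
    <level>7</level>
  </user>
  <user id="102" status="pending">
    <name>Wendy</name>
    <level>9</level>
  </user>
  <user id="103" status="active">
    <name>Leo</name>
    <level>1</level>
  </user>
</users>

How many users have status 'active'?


Counting users with status='active':
  Carol (id=101) -> MATCH
  Leo (id=103) -> MATCH
Count: 2

ANSWER: 2


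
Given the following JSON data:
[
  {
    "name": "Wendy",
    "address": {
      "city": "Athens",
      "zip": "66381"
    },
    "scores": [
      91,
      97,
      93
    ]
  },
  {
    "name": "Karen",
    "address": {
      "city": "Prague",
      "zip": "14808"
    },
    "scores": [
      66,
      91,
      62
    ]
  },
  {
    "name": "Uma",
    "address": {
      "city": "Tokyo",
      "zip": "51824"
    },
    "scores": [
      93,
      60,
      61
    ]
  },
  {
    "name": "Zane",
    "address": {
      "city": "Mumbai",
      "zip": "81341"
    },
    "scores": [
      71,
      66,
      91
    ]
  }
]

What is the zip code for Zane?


Path: records[3].address.zip
Value: 81341

ANSWER: 81341


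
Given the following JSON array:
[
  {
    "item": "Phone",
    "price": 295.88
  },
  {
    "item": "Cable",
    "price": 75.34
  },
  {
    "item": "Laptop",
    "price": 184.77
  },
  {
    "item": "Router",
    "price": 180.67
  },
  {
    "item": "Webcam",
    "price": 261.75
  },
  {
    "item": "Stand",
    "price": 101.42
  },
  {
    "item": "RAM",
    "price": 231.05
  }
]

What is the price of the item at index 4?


Array index 4 -> Webcam
price = 261.75

ANSWER: 261.75


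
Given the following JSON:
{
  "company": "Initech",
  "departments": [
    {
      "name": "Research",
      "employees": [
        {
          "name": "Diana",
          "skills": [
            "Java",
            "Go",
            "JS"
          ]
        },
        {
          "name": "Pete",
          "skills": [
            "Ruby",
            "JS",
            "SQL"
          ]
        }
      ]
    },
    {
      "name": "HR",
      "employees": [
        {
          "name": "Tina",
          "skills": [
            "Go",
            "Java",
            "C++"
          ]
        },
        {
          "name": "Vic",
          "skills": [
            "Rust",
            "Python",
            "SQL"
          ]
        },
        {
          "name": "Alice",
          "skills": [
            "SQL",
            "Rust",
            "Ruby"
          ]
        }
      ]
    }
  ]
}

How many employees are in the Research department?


Path: departments[0].employees
Count: 2

ANSWER: 2


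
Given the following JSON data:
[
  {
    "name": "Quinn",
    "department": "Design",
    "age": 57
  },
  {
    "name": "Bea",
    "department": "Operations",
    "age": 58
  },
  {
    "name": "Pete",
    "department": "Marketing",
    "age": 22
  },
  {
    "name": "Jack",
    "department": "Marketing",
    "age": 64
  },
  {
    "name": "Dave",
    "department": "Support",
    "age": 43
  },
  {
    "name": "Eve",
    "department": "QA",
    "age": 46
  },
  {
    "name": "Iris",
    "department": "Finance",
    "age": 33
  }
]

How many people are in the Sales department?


Scanning records for department = Sales
  No matches found
Count: 0

ANSWER: 0


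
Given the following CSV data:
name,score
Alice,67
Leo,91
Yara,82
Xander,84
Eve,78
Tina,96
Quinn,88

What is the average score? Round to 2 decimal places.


Scores: 67, 91, 82, 84, 78, 96, 88
Sum = 586
Count = 7
Average = 586 / 7 = 83.71

ANSWER: 83.71


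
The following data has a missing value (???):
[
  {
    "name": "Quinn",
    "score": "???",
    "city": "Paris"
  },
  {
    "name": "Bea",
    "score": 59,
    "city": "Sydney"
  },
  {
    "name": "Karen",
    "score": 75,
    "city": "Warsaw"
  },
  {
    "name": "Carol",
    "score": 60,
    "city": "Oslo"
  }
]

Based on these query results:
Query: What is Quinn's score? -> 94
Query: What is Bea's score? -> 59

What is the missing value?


The missing value is Quinn's score
From query: Quinn's score = 94

ANSWER: 94


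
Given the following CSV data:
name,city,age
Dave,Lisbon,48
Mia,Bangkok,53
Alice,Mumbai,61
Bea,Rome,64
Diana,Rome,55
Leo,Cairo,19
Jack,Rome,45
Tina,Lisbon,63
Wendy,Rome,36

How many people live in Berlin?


Scanning city column for 'Berlin':
Total matches: 0

ANSWER: 0


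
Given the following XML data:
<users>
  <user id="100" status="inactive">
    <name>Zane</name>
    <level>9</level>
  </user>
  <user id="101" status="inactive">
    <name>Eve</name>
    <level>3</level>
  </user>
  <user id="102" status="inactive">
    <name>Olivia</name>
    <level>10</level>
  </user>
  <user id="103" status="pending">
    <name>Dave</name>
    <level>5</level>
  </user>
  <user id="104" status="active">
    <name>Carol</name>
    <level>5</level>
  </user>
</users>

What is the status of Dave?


Finding user with name = Dave
user id="103" status="pending"

ANSWER: pending


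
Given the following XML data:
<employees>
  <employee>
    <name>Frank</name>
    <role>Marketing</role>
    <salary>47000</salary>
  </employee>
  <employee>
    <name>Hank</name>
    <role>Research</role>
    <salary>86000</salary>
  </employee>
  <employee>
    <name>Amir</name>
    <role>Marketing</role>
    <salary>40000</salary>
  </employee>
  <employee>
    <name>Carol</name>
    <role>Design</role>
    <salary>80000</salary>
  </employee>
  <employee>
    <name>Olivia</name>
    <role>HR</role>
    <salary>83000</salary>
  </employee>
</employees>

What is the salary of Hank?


Searching for <employee> with <name>Hank</name>
Found at position 2
<salary>86000</salary>

ANSWER: 86000


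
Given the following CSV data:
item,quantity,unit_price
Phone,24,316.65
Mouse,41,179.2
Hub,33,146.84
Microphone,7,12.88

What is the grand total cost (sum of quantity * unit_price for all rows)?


Computing row totals:
  Phone: 24 * 316.65 = 7599.6
  Mouse: 41 * 179.2 = 7347.2
  Hub: 33 * 146.84 = 4845.72
  Microphone: 7 * 12.88 = 90.16
Grand total = 7599.6 + 7347.2 + 4845.72 + 90.16 = 19882.68

ANSWER: 19882.68


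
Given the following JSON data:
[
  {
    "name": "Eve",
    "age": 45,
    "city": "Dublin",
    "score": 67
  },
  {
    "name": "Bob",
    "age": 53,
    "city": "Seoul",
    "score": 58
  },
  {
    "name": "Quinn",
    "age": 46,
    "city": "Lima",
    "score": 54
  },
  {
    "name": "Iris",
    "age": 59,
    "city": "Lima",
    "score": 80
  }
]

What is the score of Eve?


Looking up record where name = Eve
Record index: 0
Field 'score' = 67

ANSWER: 67


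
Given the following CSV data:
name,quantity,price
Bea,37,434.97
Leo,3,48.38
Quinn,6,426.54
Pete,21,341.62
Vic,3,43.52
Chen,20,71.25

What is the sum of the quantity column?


Values in 'quantity' column:
  Row 1: 37
  Row 2: 3
  Row 3: 6
  Row 4: 21
  Row 5: 3
  Row 6: 20
Sum = 37 + 3 + 6 + 21 + 3 + 20 = 90

ANSWER: 90


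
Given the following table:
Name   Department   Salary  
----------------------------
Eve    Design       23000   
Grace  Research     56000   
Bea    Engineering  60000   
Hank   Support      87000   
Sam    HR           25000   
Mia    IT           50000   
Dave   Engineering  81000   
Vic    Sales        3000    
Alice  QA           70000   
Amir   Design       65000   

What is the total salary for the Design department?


Design department members:
  Eve: 23000
  Amir: 65000
Total = 23000 + 65000 = 88000

ANSWER: 88000


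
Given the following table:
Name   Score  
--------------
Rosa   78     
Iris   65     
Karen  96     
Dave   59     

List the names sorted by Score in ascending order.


Sorting by Score (ascending):
  Dave: 59
  Iris: 65
  Rosa: 78
  Karen: 96


ANSWER: Dave, Iris, Rosa, Karen


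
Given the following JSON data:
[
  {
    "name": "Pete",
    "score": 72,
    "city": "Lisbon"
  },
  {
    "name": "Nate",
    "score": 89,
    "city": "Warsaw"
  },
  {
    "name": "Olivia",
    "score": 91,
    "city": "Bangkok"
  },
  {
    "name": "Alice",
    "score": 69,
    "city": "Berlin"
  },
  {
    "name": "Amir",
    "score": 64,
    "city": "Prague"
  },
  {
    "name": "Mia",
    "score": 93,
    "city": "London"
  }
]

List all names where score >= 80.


Filtering records where score >= 80:
  Pete (score=72) -> no
  Nate (score=89) -> YES
  Olivia (score=91) -> YES
  Alice (score=69) -> no
  Amir (score=64) -> no
  Mia (score=93) -> YES


ANSWER: Nate, Olivia, Mia


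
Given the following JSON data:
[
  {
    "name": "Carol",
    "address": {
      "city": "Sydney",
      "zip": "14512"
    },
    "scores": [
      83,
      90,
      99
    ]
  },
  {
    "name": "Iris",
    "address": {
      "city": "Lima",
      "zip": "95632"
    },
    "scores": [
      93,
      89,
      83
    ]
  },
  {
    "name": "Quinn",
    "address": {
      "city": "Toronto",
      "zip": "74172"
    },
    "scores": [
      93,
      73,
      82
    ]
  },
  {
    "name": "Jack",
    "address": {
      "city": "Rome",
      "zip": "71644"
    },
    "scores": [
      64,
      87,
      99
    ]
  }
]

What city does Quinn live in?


Path: records[2].address.city
Value: Toronto

ANSWER: Toronto


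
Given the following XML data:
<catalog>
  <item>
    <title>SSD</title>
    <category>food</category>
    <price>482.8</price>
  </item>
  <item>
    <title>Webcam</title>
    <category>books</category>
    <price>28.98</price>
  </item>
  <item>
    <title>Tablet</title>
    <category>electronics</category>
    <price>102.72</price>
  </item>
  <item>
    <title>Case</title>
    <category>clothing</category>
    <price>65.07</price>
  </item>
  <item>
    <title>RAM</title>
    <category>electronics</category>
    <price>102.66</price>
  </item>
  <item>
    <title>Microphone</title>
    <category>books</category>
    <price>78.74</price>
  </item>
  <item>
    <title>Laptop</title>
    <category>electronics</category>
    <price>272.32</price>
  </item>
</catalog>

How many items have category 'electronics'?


Scanning <item> elements for <category>electronics</category>:
  Item 3: Tablet -> MATCH
  Item 5: RAM -> MATCH
  Item 7: Laptop -> MATCH
Count: 3

ANSWER: 3


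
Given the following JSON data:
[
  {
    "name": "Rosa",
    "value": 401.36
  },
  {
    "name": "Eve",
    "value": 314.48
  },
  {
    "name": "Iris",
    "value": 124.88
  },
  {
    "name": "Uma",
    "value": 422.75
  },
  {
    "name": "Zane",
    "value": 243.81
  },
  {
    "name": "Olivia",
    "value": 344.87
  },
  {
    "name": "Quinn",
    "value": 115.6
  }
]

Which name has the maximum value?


Comparing values:
  Rosa: 401.36
  Eve: 314.48
  Iris: 124.88
  Uma: 422.75
  Zane: 243.81
  Olivia: 344.87
  Quinn: 115.6
Maximum: Uma (422.75)

ANSWER: Uma


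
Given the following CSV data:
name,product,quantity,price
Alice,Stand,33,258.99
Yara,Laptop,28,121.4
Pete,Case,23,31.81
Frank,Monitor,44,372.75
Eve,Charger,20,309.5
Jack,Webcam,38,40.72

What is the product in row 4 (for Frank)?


Row 4: Frank
Column 'product' = Monitor

ANSWER: Monitor


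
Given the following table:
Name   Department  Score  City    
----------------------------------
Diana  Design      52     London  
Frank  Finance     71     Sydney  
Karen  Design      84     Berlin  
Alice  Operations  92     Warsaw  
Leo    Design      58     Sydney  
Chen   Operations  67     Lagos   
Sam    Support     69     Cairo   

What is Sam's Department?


Row 7: Sam
Department = Support

ANSWER: Support


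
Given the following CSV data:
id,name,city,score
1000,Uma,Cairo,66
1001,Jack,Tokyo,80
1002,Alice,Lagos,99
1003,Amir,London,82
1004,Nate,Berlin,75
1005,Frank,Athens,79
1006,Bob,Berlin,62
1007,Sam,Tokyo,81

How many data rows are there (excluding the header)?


Counting rows (excluding header):
Header: id,name,city,score
Data rows: 8

ANSWER: 8


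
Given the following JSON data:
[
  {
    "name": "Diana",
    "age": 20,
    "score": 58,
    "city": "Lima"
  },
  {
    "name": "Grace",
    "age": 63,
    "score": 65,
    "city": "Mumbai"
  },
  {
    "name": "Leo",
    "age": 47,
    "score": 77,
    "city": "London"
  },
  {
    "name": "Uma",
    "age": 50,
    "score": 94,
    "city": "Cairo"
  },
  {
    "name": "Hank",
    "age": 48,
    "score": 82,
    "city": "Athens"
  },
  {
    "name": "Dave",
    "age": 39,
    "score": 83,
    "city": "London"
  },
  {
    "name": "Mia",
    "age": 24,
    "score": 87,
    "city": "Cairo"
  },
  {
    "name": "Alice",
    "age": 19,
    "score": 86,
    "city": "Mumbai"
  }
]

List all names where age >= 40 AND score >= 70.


Checking both conditions:
  Diana (age=20, score=58) -> no
  Grace (age=63, score=65) -> no
  Leo (age=47, score=77) -> YES
  Uma (age=50, score=94) -> YES
  Hank (age=48, score=82) -> YES
  Dave (age=39, score=83) -> no
  Mia (age=24, score=87) -> no
  Alice (age=19, score=86) -> no


ANSWER: Leo, Uma, Hank


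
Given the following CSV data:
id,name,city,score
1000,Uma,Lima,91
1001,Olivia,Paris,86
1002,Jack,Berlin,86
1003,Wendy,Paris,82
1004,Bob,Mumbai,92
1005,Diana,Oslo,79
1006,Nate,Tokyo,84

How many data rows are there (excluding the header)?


Counting rows (excluding header):
Header: id,name,city,score
Data rows: 7

ANSWER: 7


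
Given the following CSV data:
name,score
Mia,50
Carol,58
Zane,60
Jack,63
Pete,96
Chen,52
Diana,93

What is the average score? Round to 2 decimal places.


Scores: 50, 58, 60, 63, 96, 52, 93
Sum = 472
Count = 7
Average = 472 / 7 = 67.43

ANSWER: 67.43


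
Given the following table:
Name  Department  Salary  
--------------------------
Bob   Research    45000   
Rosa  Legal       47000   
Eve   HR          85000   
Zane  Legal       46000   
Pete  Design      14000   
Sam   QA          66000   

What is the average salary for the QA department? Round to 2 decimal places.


QA department members:
  Sam: 66000
Sum = 66000
Count = 1
Average = 66000 / 1 = 66000.00

ANSWER: 66000.00


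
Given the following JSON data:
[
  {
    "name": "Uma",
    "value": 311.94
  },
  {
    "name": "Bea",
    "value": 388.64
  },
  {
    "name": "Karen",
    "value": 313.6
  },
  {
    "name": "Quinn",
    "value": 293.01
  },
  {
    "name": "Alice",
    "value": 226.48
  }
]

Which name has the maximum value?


Comparing values:
  Uma: 311.94
  Bea: 388.64
  Karen: 313.6
  Quinn: 293.01
  Alice: 226.48
Maximum: Bea (388.64)

ANSWER: Bea


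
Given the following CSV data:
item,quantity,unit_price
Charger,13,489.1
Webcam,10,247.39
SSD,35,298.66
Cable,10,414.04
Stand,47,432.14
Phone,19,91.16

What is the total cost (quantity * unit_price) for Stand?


Row: Stand
quantity = 47
unit_price = 432.14
total = 47 * 432.14 = 20310.58

ANSWER: 20310.58


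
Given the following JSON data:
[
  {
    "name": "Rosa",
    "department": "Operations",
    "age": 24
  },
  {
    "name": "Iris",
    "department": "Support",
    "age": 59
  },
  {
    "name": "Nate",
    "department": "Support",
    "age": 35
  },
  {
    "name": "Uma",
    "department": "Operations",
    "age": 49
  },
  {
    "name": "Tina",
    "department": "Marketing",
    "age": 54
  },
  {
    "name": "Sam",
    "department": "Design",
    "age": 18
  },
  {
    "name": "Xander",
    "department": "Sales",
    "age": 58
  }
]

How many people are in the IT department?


Scanning records for department = IT
  No matches found
Count: 0

ANSWER: 0


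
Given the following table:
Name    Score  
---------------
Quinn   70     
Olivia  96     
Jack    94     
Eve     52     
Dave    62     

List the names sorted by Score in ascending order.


Sorting by Score (ascending):
  Eve: 52
  Dave: 62
  Quinn: 70
  Jack: 94
  Olivia: 96


ANSWER: Eve, Dave, Quinn, Jack, Olivia


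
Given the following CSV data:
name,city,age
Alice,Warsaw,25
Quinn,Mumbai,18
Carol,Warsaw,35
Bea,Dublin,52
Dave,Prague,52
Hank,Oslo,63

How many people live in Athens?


Scanning city column for 'Athens':
Total matches: 0

ANSWER: 0


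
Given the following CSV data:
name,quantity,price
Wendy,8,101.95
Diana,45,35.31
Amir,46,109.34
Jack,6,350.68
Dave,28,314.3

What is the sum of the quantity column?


Values in 'quantity' column:
  Row 1: 8
  Row 2: 45
  Row 3: 46
  Row 4: 6
  Row 5: 28
Sum = 8 + 45 + 46 + 6 + 28 = 133

ANSWER: 133


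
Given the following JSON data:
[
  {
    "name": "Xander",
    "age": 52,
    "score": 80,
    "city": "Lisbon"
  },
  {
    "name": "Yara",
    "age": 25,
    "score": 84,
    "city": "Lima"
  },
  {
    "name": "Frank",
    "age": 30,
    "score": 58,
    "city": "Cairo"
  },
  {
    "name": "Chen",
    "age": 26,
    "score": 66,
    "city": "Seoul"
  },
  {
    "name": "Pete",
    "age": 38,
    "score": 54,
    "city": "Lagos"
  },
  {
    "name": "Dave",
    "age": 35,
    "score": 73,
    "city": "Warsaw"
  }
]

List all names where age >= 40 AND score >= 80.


Checking both conditions:
  Xander (age=52, score=80) -> YES
  Yara (age=25, score=84) -> no
  Frank (age=30, score=58) -> no
  Chen (age=26, score=66) -> no
  Pete (age=38, score=54) -> no
  Dave (age=35, score=73) -> no


ANSWER: Xander


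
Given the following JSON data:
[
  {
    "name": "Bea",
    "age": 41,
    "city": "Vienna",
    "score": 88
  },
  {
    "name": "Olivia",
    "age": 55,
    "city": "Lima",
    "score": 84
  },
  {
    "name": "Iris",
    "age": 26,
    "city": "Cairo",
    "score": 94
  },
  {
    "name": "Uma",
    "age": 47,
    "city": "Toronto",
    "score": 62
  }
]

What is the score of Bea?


Looking up record where name = Bea
Record index: 0
Field 'score' = 88

ANSWER: 88


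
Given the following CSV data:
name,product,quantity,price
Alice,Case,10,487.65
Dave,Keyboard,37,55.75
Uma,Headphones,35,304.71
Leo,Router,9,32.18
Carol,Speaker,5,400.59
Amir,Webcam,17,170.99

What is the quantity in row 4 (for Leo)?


Row 4: Leo
Column 'quantity' = 9

ANSWER: 9


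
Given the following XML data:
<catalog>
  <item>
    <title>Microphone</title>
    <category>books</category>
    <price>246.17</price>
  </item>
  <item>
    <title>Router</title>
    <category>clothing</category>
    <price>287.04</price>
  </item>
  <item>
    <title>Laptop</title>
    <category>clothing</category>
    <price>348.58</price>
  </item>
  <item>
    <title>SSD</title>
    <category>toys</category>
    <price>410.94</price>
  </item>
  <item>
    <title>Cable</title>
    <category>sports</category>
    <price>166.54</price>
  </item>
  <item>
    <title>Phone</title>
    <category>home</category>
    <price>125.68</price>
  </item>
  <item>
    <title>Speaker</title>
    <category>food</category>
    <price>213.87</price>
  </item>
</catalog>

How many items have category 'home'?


Scanning <item> elements for <category>home</category>:
  Item 6: Phone -> MATCH
Count: 1

ANSWER: 1


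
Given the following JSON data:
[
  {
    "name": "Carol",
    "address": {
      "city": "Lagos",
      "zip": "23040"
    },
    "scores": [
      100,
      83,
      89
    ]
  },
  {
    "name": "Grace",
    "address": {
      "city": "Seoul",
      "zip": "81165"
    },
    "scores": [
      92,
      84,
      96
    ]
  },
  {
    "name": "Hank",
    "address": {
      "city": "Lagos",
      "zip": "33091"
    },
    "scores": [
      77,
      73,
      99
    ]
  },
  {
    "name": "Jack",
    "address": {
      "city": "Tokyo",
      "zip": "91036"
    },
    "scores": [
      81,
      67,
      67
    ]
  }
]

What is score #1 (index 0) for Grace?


Path: records[1].scores[0]
Value: 92

ANSWER: 92


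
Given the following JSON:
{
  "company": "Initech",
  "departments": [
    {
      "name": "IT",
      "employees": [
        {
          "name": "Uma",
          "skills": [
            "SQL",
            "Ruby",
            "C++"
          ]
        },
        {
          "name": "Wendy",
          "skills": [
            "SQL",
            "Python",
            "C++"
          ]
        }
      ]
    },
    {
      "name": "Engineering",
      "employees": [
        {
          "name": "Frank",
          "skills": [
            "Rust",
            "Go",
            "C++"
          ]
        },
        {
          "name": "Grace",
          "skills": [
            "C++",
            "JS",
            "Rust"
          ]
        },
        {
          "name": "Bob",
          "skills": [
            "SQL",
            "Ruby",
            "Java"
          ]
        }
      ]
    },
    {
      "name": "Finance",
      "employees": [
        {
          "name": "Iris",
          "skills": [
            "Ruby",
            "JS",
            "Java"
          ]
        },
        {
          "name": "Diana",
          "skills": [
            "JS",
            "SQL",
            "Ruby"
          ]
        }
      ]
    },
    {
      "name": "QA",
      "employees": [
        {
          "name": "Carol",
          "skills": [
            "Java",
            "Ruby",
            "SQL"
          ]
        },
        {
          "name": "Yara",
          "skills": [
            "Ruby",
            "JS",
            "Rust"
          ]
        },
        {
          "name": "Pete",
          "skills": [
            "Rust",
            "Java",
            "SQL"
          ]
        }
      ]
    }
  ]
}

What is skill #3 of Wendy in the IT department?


Path: departments[0].employees[1].skills[2]
Value: C++

ANSWER: C++


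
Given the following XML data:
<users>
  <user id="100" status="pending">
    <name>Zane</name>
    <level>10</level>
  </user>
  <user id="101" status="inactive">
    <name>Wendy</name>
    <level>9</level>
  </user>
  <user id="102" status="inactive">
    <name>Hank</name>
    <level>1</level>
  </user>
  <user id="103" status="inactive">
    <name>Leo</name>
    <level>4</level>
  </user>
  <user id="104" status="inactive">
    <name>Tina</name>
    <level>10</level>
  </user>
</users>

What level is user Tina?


Finding user: Tina
<level>10</level>

ANSWER: 10


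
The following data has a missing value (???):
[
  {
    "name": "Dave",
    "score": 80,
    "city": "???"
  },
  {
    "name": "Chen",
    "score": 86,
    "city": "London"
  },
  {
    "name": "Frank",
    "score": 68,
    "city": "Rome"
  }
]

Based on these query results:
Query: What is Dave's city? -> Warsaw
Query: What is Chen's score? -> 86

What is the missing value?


The missing value is Dave's city
From query: Dave's city = Warsaw

ANSWER: Warsaw


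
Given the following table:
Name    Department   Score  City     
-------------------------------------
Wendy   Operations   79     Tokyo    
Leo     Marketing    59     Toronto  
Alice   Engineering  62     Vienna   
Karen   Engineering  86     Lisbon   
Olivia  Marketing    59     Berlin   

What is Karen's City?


Row 4: Karen
City = Lisbon

ANSWER: Lisbon


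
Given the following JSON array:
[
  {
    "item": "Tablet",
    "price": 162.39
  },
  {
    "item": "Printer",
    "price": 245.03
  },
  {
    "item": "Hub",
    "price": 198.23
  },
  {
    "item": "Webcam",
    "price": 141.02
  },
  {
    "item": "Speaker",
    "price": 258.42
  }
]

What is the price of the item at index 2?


Array index 2 -> Hub
price = 198.23

ANSWER: 198.23


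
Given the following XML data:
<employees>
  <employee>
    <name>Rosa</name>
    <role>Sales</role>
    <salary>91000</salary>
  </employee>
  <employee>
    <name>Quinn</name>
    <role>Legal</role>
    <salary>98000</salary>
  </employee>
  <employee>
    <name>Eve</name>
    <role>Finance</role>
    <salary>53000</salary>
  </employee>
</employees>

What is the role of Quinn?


Searching for <employee> with <name>Quinn</name>
Found at position 2
<role>Legal</role>

ANSWER: Legal


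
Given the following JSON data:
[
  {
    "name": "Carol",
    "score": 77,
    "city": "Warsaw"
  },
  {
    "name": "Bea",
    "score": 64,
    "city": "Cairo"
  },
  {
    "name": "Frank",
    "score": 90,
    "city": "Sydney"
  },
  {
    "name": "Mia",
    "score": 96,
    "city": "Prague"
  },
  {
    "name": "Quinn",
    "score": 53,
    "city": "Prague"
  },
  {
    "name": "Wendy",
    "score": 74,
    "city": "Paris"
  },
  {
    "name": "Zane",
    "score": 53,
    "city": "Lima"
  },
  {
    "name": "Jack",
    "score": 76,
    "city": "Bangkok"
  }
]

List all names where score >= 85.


Filtering records where score >= 85:
  Carol (score=77) -> no
  Bea (score=64) -> no
  Frank (score=90) -> YES
  Mia (score=96) -> YES
  Quinn (score=53) -> no
  Wendy (score=74) -> no
  Zane (score=53) -> no
  Jack (score=76) -> no


ANSWER: Frank, Mia


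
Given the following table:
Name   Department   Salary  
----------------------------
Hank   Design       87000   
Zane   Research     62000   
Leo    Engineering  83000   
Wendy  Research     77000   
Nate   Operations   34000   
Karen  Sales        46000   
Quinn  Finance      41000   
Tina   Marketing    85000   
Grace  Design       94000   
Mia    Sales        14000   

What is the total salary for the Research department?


Research department members:
  Zane: 62000
  Wendy: 77000
Total = 62000 + 77000 = 139000

ANSWER: 139000


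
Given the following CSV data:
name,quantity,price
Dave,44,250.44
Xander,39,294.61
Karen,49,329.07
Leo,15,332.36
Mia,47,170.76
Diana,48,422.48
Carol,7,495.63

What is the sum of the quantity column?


Values in 'quantity' column:
  Row 1: 44
  Row 2: 39
  Row 3: 49
  Row 4: 15
  Row 5: 47
  Row 6: 48
  Row 7: 7
Sum = 44 + 39 + 49 + 15 + 47 + 48 + 7 = 249

ANSWER: 249


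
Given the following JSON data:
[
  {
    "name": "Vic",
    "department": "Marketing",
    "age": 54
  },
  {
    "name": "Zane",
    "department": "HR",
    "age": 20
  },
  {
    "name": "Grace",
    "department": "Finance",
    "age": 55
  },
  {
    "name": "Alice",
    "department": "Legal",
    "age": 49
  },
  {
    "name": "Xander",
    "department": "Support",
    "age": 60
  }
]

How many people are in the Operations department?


Scanning records for department = Operations
  No matches found
Count: 0

ANSWER: 0


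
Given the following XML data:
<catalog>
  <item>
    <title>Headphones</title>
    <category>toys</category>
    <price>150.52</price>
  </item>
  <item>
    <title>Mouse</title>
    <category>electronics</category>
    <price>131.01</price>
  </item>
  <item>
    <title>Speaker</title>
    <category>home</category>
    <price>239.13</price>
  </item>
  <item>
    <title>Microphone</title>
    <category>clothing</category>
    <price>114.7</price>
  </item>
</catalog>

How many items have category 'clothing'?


Scanning <item> elements for <category>clothing</category>:
  Item 4: Microphone -> MATCH
Count: 1

ANSWER: 1


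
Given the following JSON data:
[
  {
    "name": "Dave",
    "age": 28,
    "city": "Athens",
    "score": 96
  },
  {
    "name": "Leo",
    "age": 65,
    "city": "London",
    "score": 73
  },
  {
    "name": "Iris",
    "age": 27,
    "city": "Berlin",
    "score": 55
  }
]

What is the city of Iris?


Looking up record where name = Iris
Record index: 2
Field 'city' = Berlin

ANSWER: Berlin


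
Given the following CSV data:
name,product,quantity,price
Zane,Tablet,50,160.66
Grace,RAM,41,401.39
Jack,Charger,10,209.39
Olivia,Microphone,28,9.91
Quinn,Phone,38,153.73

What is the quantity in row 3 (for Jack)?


Row 3: Jack
Column 'quantity' = 10

ANSWER: 10


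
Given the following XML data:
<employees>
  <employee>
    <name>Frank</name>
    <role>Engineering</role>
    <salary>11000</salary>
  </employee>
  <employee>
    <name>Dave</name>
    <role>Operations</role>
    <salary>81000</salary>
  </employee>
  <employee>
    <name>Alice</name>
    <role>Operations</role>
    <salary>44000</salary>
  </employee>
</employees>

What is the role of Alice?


Searching for <employee> with <name>Alice</name>
Found at position 3
<role>Operations</role>

ANSWER: Operations


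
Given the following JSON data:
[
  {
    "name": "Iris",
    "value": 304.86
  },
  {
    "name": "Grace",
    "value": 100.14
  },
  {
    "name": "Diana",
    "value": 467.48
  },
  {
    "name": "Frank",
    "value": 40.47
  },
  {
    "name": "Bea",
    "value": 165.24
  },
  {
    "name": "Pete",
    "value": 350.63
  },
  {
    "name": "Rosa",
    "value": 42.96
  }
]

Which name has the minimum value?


Comparing values:
  Iris: 304.86
  Grace: 100.14
  Diana: 467.48
  Frank: 40.47
  Bea: 165.24
  Pete: 350.63
  Rosa: 42.96
Minimum: Frank (40.47)

ANSWER: Frank


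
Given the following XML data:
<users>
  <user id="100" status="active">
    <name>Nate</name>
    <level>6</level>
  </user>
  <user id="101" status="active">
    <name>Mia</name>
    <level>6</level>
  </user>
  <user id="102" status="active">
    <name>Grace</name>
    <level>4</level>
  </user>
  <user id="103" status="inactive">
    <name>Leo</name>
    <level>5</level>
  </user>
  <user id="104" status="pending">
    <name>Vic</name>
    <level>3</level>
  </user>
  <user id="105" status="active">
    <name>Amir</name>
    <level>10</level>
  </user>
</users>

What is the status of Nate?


Finding user with name = Nate
user id="100" status="active"

ANSWER: active


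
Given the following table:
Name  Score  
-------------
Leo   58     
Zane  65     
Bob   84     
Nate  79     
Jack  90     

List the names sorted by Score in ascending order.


Sorting by Score (ascending):
  Leo: 58
  Zane: 65
  Nate: 79
  Bob: 84
  Jack: 90


ANSWER: Leo, Zane, Nate, Bob, Jack


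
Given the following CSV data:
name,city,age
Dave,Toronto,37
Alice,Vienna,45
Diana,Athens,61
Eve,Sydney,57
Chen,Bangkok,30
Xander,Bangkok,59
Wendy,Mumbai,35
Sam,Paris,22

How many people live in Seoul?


Scanning city column for 'Seoul':
Total matches: 0

ANSWER: 0


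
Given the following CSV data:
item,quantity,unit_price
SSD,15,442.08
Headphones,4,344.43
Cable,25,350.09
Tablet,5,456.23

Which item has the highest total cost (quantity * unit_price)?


Computing row totals:
  SSD: 6631.2
  Headphones: 1377.72
  Cable: 8752.25
  Tablet: 2281.15
Maximum: Cable (8752.25)

ANSWER: Cable


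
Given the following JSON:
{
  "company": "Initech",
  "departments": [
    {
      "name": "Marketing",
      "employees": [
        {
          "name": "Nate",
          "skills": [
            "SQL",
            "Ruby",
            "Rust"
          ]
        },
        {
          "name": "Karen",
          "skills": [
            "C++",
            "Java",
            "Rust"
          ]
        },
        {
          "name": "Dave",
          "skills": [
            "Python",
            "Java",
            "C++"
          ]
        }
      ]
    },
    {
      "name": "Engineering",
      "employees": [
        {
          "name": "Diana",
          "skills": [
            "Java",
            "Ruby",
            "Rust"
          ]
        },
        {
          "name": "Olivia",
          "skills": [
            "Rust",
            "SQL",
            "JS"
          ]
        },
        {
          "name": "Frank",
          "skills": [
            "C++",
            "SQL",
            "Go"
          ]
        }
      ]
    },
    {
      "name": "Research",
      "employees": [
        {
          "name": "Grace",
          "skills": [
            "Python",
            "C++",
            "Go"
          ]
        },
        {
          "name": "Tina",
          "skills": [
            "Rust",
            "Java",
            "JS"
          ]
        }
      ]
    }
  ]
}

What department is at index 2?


Path: departments[2].name
Value: Research

ANSWER: Research


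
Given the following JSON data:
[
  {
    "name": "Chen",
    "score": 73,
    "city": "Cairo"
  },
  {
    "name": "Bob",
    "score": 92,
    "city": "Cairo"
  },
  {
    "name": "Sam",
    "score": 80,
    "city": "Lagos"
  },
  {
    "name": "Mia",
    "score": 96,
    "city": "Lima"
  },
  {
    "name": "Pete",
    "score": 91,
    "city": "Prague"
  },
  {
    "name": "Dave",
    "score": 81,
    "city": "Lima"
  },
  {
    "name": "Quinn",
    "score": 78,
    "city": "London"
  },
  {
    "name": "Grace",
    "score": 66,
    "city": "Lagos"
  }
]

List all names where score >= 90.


Filtering records where score >= 90:
  Chen (score=73) -> no
  Bob (score=92) -> YES
  Sam (score=80) -> no
  Mia (score=96) -> YES
  Pete (score=91) -> YES
  Dave (score=81) -> no
  Quinn (score=78) -> no
  Grace (score=66) -> no


ANSWER: Bob, Mia, Pete


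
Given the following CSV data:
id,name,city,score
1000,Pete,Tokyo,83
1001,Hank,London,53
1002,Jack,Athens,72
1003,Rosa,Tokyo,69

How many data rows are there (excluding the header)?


Counting rows (excluding header):
Header: id,name,city,score
Data rows: 4

ANSWER: 4


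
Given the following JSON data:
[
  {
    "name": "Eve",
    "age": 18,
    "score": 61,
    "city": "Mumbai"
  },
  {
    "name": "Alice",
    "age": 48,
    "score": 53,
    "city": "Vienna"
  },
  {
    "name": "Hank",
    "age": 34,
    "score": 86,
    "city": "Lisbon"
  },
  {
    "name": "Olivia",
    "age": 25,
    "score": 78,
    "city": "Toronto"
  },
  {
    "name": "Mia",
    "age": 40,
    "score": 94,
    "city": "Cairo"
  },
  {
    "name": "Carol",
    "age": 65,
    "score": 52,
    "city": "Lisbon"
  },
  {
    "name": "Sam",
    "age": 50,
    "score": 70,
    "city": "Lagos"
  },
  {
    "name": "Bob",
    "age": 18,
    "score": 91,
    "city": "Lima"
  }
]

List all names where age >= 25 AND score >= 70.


Checking both conditions:
  Eve (age=18, score=61) -> no
  Alice (age=48, score=53) -> no
  Hank (age=34, score=86) -> YES
  Olivia (age=25, score=78) -> YES
  Mia (age=40, score=94) -> YES
  Carol (age=65, score=52) -> no
  Sam (age=50, score=70) -> YES
  Bob (age=18, score=91) -> no


ANSWER: Hank, Olivia, Mia, Sam


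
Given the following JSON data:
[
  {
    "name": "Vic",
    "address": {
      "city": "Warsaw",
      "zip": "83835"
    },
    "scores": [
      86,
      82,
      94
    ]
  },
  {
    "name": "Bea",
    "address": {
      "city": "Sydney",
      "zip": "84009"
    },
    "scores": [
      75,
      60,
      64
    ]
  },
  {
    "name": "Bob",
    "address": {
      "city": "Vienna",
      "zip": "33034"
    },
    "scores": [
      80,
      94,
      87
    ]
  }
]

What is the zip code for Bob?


Path: records[2].address.zip
Value: 33034

ANSWER: 33034


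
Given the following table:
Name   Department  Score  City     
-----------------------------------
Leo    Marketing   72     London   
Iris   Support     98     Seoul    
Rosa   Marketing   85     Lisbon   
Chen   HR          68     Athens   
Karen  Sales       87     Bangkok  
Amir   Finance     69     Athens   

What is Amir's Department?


Row 6: Amir
Department = Finance

ANSWER: Finance


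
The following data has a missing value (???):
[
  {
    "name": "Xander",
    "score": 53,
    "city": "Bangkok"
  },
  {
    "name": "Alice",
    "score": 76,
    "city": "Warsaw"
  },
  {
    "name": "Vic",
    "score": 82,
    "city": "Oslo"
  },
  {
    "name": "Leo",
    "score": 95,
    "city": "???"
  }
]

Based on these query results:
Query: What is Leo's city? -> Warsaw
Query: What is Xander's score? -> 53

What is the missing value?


The missing value is Leo's city
From query: Leo's city = Warsaw

ANSWER: Warsaw


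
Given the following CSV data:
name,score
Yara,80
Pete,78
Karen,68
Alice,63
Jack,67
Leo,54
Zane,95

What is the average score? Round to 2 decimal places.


Scores: 80, 78, 68, 63, 67, 54, 95
Sum = 505
Count = 7
Average = 505 / 7 = 72.14

ANSWER: 72.14


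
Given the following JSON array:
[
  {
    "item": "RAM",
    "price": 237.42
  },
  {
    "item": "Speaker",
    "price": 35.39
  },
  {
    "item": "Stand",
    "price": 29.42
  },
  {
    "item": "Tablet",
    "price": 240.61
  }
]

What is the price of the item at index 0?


Array index 0 -> RAM
price = 237.42

ANSWER: 237.42


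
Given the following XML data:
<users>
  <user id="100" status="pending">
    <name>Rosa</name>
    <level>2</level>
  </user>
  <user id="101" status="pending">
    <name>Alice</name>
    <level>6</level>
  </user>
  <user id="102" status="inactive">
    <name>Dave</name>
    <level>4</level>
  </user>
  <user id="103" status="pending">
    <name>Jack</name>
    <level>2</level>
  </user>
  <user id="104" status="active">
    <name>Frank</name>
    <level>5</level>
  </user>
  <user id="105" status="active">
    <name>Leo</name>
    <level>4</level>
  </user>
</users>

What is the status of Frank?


Finding user with name = Frank
user id="104" status="active"

ANSWER: active


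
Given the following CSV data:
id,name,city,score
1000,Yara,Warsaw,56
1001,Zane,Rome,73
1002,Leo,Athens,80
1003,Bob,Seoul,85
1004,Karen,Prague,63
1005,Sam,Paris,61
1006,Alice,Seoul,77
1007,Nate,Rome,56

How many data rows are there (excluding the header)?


Counting rows (excluding header):
Header: id,name,city,score
Data rows: 8

ANSWER: 8


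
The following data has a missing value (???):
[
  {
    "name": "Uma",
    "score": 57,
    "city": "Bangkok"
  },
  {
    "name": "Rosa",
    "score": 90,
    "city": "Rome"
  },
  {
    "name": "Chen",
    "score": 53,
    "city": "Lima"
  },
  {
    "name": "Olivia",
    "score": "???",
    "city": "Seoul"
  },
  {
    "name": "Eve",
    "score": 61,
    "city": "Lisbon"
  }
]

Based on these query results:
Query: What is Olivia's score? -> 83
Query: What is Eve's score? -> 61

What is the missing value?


The missing value is Olivia's score
From query: Olivia's score = 83

ANSWER: 83


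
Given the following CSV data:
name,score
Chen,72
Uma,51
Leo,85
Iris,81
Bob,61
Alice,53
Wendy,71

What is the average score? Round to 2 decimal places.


Scores: 72, 51, 85, 81, 61, 53, 71
Sum = 474
Count = 7
Average = 474 / 7 = 67.71

ANSWER: 67.71


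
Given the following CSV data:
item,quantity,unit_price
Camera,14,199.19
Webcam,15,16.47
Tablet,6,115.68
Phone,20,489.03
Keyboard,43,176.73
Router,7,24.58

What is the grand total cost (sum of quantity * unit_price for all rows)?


Computing row totals:
  Camera: 14 * 199.19 = 2788.66
  Webcam: 15 * 16.47 = 247.05
  Tablet: 6 * 115.68 = 694.08
  Phone: 20 * 489.03 = 9780.6
  Keyboard: 43 * 176.73 = 7599.39
  Router: 7 * 24.58 = 172.06
Grand total = 2788.66 + 247.05 + 694.08 + 9780.6 + 7599.39 + 172.06 = 21281.84

ANSWER: 21281.84


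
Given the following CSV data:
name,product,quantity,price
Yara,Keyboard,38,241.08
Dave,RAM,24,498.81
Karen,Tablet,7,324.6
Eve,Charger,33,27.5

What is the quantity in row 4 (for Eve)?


Row 4: Eve
Column 'quantity' = 33

ANSWER: 33


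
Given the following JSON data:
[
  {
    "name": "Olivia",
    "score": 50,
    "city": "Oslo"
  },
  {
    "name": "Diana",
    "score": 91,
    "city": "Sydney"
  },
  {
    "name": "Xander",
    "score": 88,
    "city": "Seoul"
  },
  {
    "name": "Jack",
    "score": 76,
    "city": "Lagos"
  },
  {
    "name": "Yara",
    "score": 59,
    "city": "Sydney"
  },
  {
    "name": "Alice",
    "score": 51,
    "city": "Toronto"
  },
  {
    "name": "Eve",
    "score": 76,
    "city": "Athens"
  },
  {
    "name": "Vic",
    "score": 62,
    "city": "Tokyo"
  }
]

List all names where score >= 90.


Filtering records where score >= 90:
  Olivia (score=50) -> no
  Diana (score=91) -> YES
  Xander (score=88) -> no
  Jack (score=76) -> no
  Yara (score=59) -> no
  Alice (score=51) -> no
  Eve (score=76) -> no
  Vic (score=62) -> no


ANSWER: Diana
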